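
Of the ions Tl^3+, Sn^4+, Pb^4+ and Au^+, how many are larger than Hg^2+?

1

Tabulating Z and e⁻: Sn^4+: 46 e⁻, Z=50, Pb^4+: 78 e⁻, Z=82, Tl^3+: 78 e⁻, Z=81, Hg^2+: 78 e⁻, Z=80, Au^+: 78 e⁻, Z=79. Sn^4+ < Pb^4+ (same group, 1 shell fewer); Pb^4+ < Tl^3+ (isoelectronic, higher Z=82 is smaller); Tl^3+ < Hg^2+ (both 78 e⁻, Z=81>80); Hg^2+ < Au^+ (both 78 e⁻, Z=80>79).
Ordering all of them (including Hg^2+) by radius gives Sn^4+ < Pb^4+ < Tl^3+ < Hg^2+ < Au^+. That's 1.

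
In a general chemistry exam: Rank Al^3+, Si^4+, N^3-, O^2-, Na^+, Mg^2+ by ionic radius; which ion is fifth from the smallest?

These species are isoelectronic with 10 electrons. The only difference is the number of protons: Si^4+ (Z=14), Al^3+ (Z=13), Mg^2+ (Z=12), Na^+ (Z=11), O^2- (Z=8), N^3- (Z=7). The strongest nuclear pull (Si^4+) gives the smallest ion.
Full ascending order: Si^4+ < Al^3+ < Mg^2+ < Na^+ < O^2- < N^3-. Counting from the smallest, position 5 is O^2-.

O^2-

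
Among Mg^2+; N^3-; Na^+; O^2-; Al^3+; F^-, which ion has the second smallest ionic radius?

Each ion has 10 electrons. The ranking follows nuclear charge in reverse — greater Z gives a smaller radius. Al^3+ (Z=13), Mg^2+ (Z=12), Na^+ (Z=11), F^- (Z=9), O^2- (Z=8), N^3- (Z=7).
Full ascending order: Al^3+ < Mg^2+ < Na^+ < F^- < O^2- < N^3-. Counting from the smallest, position 2 is Mg^2+.

Mg^2+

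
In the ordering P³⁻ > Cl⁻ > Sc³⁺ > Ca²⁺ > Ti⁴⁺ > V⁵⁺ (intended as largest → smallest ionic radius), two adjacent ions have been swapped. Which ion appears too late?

Check each adjacent pair. Sc³⁺ and Ca²⁺ are reversed: both have 18 electrons but Z(Sc)=21 > Z(Ca)=20, so Sc³⁺ should be the smaller of the two. No other neighbouring pair contradicts the periodic trends, so Ca²⁺ is the ion listed too late.

Ca²⁺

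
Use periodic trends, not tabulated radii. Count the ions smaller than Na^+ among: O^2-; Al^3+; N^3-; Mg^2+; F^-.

Each ion has 10 electrons. The ranking follows nuclear charge in reverse — greater Z gives a smaller radius. Al^3+ (Z=13), Mg^2+ (Z=12), Na^+ (Z=11), F^- (Z=9), O^2- (Z=8), N^3- (Z=7).
Overall: Al^3+ < Mg^2+ < Na^+ < F^- < O^2- < N^3-. Na^+ has 2 below it and 3 above. So 2 are smaller.

2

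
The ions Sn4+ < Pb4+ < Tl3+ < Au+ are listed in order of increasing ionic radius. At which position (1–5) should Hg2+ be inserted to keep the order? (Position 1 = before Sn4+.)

4

Tabulating Z and e⁻: Sn4+ (Z=50, 46 e⁻), Pb4+ (Z=82, 78 e⁻), Tl3+ (Z=81, 78 e⁻), Hg2+ (Z=80, 78 e⁻), Au+ (Z=79, 78 e⁻). Sn4+ < Pb4+ (same group, period 5 vs 6); Pb4+ < Tl3+ (both 78 e⁻, Z=82>81); Tl3+ < Hg2+ (both 78 e⁻, Z=81>80); Hg2+ < Au+ (both 78 e⁻, Z=80>79).
The complete sequence is Sn4+ < Pb4+ < Tl3+ < Hg2+ < Au+. Hg2+ sits at position 4.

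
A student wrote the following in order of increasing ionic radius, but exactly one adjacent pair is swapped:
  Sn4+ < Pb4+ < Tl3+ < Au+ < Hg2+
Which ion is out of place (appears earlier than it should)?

Au+

The pair Au+, Hg2+ is the wrong way round — both have 78 electrons but Z(Hg)=80 > Z(Au)=79, so Hg2+ should be the smaller of the two. All other adjacent pairs agree with periodic trends, so Au+ is the misplaced ion.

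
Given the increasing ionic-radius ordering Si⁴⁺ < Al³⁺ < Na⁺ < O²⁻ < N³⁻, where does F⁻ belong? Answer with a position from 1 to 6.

These species are isoelectronic with 10 electrons. The only difference is the number of protons: Si⁴⁺ (Z=14), Al³⁺ (Z=13), Na⁺ (Z=11), F⁻ (Z=9), O²⁻ (Z=8), N³⁻ (Z=7). The strongest nuclear pull (Si⁴⁺) gives the smallest ion.
With F⁻ included the full order is Si⁴⁺ < Al³⁺ < Na⁺ < F⁻ < O²⁻ < N³⁻, so it takes position 4.

4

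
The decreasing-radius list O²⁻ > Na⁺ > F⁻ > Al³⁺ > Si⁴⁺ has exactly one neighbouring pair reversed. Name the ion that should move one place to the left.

Scanning neighbour by neighbour, only Na⁺/F⁻ violates a trend: they are isoelectronic (10 e⁻) and Na has more protons than F (11 vs 9), making Na⁺ smaller. That makes F⁻ the one sitting a position late relative to where it belongs.

F⁻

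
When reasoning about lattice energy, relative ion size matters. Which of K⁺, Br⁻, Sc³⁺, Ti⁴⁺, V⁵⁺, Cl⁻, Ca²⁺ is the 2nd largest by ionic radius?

Cl⁻

First list Z and electron count for each: V⁵⁺ has 18 e⁻ (Z=23), Ti⁴⁺ has 18 e⁻ (Z=22), Sc³⁺ has 18 e⁻ (Z=21), Ca²⁺ has 18 e⁻ (Z=20), K⁺ has 18 e⁻ (Z=19), Cl⁻ has 18 e⁻ (Z=17), Br⁻ has 36 e⁻ (Z=35). V⁵⁺ < Ti⁴⁺ (both 18 e⁻, Z=23>22); Ti⁴⁺ < Sc³⁺ (both 18 e⁻, Z=22>21); Sc³⁺ < Ca²⁺ (both 18 e⁻, Z=21>20); Ca²⁺ < K⁺ (isoelectronic, higher Z=20 is smaller); K⁺ < Cl⁻ (isoelectronic, higher Z=19 is smaller); Cl⁻ < Br⁻ (same group, period 3 vs 4).
Full ascending order: V⁵⁺ < Ti⁴⁺ < Sc³⁺ < Ca²⁺ < K⁺ < Cl⁻ < Br⁻. Counting from the largest, position 2 is Cl⁻.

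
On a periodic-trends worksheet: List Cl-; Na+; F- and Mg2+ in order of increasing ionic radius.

Tabulating Z and e⁻: Mg2+ has 10 e⁻ (Z=12), Na+ has 10 e⁻ (Z=11), F- has 10 e⁻ (Z=9), Cl- has 18 e⁻ (Z=17). Mg2+ < Na+ (isoelectronic, higher Z=12 is smaller); Na+ < F- (both 10 e⁻, Z=11>9); F- < Cl- (same group, period 2 vs 3).

Mg2+ < Na+ < F- < Cl-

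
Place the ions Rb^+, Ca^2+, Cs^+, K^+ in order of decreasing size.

Tabulating Z and e⁻: Ca^2+ (Z=20, 18 e⁻), K^+ (Z=19, 18 e⁻), Rb^+ (Z=37, 36 e⁻), Cs^+ (Z=55, 54 e⁻). Ca^2+ < K^+ (both 18 e⁻, Z=20>19); K^+ < Rb^+ (same group, 1 shell fewer); Rb^+ < Cs^+ (same group, 1 shell fewer).

Cs^+ > Rb^+ > K^+ > Ca^2+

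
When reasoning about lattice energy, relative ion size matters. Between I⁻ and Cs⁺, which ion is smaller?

All of these have 54 electrons (isoelectronic). With the same electron cloud, the ion with the most protons pulls it in tightest. Nuclear charges: Cs⁺ (Z=55), I⁻ (Z=53). Highest Z is smallest.

Cs⁺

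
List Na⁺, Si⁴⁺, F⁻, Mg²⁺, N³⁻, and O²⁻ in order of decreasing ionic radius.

N³⁻ > O²⁻ > F⁻ > Na⁺ > Mg²⁺ > Si⁴⁺

Isoelectronic series (10 e⁻ each). Size is set by nuclear charge: more protons means a smaller ion. Si⁴⁺ (Z=14), Mg²⁺ (Z=12), Na⁺ (Z=11), F⁻ (Z=9), O²⁻ (Z=8), N³⁻ (Z=7).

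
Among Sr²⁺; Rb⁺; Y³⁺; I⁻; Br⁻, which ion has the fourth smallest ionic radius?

Y³⁺ has 36 e⁻ (Z=39), Sr²⁺ has 36 e⁻ (Z=38), Rb⁺ has 36 e⁻ (Z=37), Br⁻ has 36 e⁻ (Z=35), I⁻ has 54 e⁻ (Z=53). Y³⁺ < Sr²⁺ (isoelectronic, higher Z=39 is smaller); Sr²⁺ < Rb⁺ (isoelectronic, higher Z=38 is smaller); Rb⁺ < Br⁻ (both 36 e⁻, Z=37>35); Br⁻ < I⁻ (same group, period 4 vs 5).
Full ascending order: Y³⁺ < Sr²⁺ < Rb⁺ < Br⁻ < I⁻. Counting from the smallest, position 4 is Br⁻.

Br⁻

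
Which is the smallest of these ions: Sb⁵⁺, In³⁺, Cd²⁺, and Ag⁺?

Sb⁵⁺

These species are isoelectronic with 46 electrons. The only difference is the number of protons: Sb⁵⁺ (Z=51), In³⁺ (Z=49), Cd²⁺ (Z=48), Ag⁺ (Z=47). The strongest nuclear pull (Sb⁵⁺) gives the smallest ion.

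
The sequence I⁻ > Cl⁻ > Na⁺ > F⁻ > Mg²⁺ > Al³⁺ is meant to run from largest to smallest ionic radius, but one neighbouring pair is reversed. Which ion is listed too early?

The pair Na⁺, F⁻ is the wrong way round — both have 10 electrons but Z(Na)=11 > Z(F)=9, so Na⁺ should be the smaller of the two. All other adjacent pairs agree with periodic trends, so Na⁺ is the misplaced ion.

Na⁺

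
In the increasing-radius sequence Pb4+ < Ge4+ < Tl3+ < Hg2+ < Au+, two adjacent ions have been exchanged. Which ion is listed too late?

Ge4+

Scanning neighbour by neighbour, only Pb4+/Ge4+ violates a trend: same group and charge — period 4 sits above period 6, so Ge4+ is smaller. That makes Ge4+ the one sitting a position late relative to where it belongs.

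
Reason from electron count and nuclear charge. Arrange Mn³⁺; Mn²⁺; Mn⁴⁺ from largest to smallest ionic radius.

Mn²⁺ > Mn³⁺ > Mn⁴⁺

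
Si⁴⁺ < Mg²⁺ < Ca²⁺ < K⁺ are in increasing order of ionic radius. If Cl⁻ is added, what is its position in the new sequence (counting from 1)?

5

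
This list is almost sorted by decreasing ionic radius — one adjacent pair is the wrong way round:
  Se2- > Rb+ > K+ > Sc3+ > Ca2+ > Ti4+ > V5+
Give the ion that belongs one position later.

Scanning neighbour by neighbour, only Sc3+/Ca2+ violates a trend: they are isoelectronic (18 e⁻) and Sc has more protons than Ca (21 vs 20), making Sc3+ smaller. That makes Sc3+ the one sitting a position early relative to where it belongs.

Sc3+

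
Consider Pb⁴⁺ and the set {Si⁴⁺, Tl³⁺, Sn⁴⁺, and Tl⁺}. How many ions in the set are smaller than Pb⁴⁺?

2

Electron counts and nuclear charges: Si⁴⁺ has 10 e⁻ (Z=14), Sn⁴⁺ has 46 e⁻ (Z=50), Pb⁴⁺ has 78 e⁻ (Z=82), Tl³⁺ has 78 e⁻ (Z=81), Tl⁺ has 80 e⁻ (Z=81). Si⁴⁺ < Sn⁴⁺ (same group, 2 shells fewer); Sn⁴⁺ < Pb⁴⁺ (same group, 1 shell fewer); Pb⁴⁺ < Tl³⁺ (isoelectronic, higher Z=82 is smaller); Tl³⁺ < Tl⁺ (same element, +3 vs +1).
Placing each against Pb⁴⁺: smaller — Si⁴⁺, Sn⁴⁺; larger — Tl³⁺, Tl⁺. Count: 2.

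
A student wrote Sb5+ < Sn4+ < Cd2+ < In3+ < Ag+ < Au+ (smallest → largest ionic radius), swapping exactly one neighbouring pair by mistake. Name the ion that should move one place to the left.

Check each adjacent pair. Cd2+ and In3+ are reversed: In3+ and Cd2+ share 46 electrons; the higher nuclear charge on In (Z=49) contracts it more, so In3+ < Cd2+. No other neighbouring pair contradicts the periodic trends, so In3+ is the ion listed too late.

In3+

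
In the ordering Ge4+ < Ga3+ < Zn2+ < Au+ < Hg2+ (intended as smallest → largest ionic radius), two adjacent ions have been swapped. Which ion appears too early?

Au+

Compare adjacent ions: Hg2+ and Au+ share 78 electrons; the higher nuclear charge on Hg (Z=80) contracts it more, so Hg2+ < Au+ — yet in this increasing list Au+ sits before Hg2+. Nothing else is reversed, so Au+ should move one place to the right.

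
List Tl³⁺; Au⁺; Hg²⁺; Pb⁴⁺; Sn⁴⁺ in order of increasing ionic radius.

Tabulating Z and e⁻: Sn⁴⁺ has 46 e⁻ (Z=50), Pb⁴⁺ has 78 e⁻ (Z=82), Tl³⁺ has 78 e⁻ (Z=81), Hg²⁺ has 78 e⁻ (Z=80), Au⁺ has 78 e⁻ (Z=79). Sn⁴⁺ < Pb⁴⁺ (same group, period 5 vs 6); Pb⁴⁺ < Tl³⁺ (isoelectronic, higher Z=82 is smaller); Tl³⁺ < Hg²⁺ (isoelectronic, higher Z=81 is smaller); Hg²⁺ < Au⁺ (both 78 e⁻, Z=80>79).

Sn⁴⁺ < Pb⁴⁺ < Tl³⁺ < Hg²⁺ < Au⁺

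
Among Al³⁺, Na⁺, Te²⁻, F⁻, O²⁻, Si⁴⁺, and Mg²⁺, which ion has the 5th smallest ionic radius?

F⁻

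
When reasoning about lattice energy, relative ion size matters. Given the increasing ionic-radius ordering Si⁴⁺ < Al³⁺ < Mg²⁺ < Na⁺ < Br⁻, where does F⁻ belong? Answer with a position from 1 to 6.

Si⁴⁺ (Z=14, 10 e⁻), Al³⁺ (Z=13, 10 e⁻), Mg²⁺ (Z=12, 10 e⁻), Na⁺ (Z=11, 10 e⁻), F⁻ (Z=9, 10 e⁻), Br⁻ (Z=35, 36 e⁻). Si⁴⁺ < Al³⁺ (both 10 e⁻, Z=14>13); Al³⁺ < Mg²⁺ (both 10 e⁻, Z=13>12); Mg²⁺ < Na⁺ (both 10 e⁻, Z=12>11); Na⁺ < F⁻ (both 10 e⁻, Z=11>9); F⁻ < Br⁻ (same group, 2 shells fewer).
Putting F⁻ in gives Si⁴⁺ < Al³⁺ < Mg²⁺ < Na⁺ < F⁻ < Br⁻; it lands at slot 5.

5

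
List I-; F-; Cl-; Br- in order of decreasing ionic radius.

I- > Br- > Cl- > F-

These ions sit in one column with identical charge. Each step down the periodic table adds a principal shell, increasing the radius.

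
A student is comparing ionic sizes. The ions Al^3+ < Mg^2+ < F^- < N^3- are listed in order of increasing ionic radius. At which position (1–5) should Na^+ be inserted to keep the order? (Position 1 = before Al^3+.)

Isoelectronic series (10 e⁻ each). Size is set by nuclear charge: more protons means a smaller ion. Al^3+ (Z=13), Mg^2+ (Z=12), Na^+ (Z=11), F^- (Z=9), N^3- (Z=7).
Putting Na^+ in gives Al^3+ < Mg^2+ < Na^+ < F^- < N^3-; it lands at slot 3.

3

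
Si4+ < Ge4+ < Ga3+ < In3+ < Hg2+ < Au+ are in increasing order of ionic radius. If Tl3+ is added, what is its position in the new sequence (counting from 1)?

5

Tabulating Z and e⁻: Si4+: 10 e⁻, Z=14, Ge4+: 28 e⁻, Z=32, Ga3+: 28 e⁻, Z=31, In3+: 46 e⁻, Z=49, Tl3+: 78 e⁻, Z=81, Hg2+: 78 e⁻, Z=80, Au+: 78 e⁻, Z=79. Si4+ < Ge4+ (same group, 1 shell fewer); Ge4+ < Ga3+ (both 28 e⁻, Z=32>31); Ga3+ < In3+ (same group, period 4 vs 5); In3+ < Tl3+ (same group, 1 shell fewer); Tl3+ < Hg2+ (both 78 e⁻, Z=81>80); Hg2+ < Au+ (both 78 e⁻, Z=80>79).
The complete sequence is Si4+ < Ge4+ < Ga3+ < In3+ < Tl3+ < Hg2+ < Au+. Tl3+ sits at position 5.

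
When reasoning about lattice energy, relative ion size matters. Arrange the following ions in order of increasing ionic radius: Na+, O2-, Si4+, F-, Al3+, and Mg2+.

Si4+ < Al3+ < Mg2+ < Na+ < F- < O2-

Each ion has 10 electrons. The ranking follows nuclear charge in reverse — greater Z gives a smaller radius. Si4+ (Z=14), Al3+ (Z=13), Mg2+ (Z=12), Na+ (Z=11), F- (Z=9), O2- (Z=8).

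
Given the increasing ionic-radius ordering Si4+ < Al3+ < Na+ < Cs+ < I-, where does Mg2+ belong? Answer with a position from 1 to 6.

3

Work out protons and electrons: Si4+ has 10 e⁻ (Z=14), Al3+ has 10 e⁻ (Z=13), Mg2+ has 10 e⁻ (Z=12), Na+ has 10 e⁻ (Z=11), Cs+ has 54 e⁻ (Z=55), I- has 54 e⁻ (Z=53). Si4+ < Al3+ (both 10 e⁻, Z=14>13); Al3+ < Mg2+ (both 10 e⁻, Z=13>12); Mg2+ < Na+ (both 10 e⁻, Z=12>11); Na+ < Cs+ (same group, 3 shells fewer); Cs+ < I- (both 54 e⁻, Z=55>53).
Putting Mg2+ in gives Si4+ < Al3+ < Mg2+ < Na+ < Cs+ < I-; it lands at slot 3.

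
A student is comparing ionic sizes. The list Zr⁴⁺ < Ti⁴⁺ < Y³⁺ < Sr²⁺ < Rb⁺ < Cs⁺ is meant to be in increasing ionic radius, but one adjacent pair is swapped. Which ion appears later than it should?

Ti⁴⁺

Check each adjacent pair. Zr⁴⁺ and Ti⁴⁺ are reversed: Ti⁴⁺ and Zr⁴⁺ are in one column with the same charge; the lighter period-4 ion has one fewer shell and is smaller. No other neighbouring pair contradicts the periodic trends, so Ti⁴⁺ is the ion listed too late.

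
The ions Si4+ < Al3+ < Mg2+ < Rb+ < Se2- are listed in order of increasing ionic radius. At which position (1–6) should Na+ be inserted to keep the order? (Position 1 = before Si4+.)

First list Z and electron count for each: Si4+: 10 e⁻, Z=14, Al3+: 10 e⁻, Z=13, Mg2+: 10 e⁻, Z=12, Na+: 10 e⁻, Z=11, Rb+: 36 e⁻, Z=37, Se2-: 36 e⁻, Z=34. Si4+ < Al3+ (isoelectronic, higher Z=14 is smaller); Al3+ < Mg2+ (both 10 e⁻, Z=13>12); Mg2+ < Na+ (both 10 e⁻, Z=12>11); Na+ < Rb+ (same group, 2 shells fewer); Rb+ < Se2- (both 36 e⁻, Z=37>34).
With Na+ included the full order is Si4+ < Al3+ < Mg2+ < Na+ < Rb+ < Se2-, so it takes position 4.

4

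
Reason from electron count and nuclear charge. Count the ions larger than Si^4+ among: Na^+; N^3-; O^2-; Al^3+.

4

These species are isoelectronic with 10 electrons. The only difference is the number of protons: Si^4+ (Z=14), Al^3+ (Z=13), Na^+ (Z=11), O^2- (Z=8), N^3- (Z=7). The strongest nuclear pull (Si^4+) gives the smallest ion.
Relative to Si^4+, the ions that are larger are Al^3+, Na^+, O^2-, N^3-. Count: 4.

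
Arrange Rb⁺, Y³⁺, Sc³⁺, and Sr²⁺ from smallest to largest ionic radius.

Sc³⁺ < Y³⁺ < Sr²⁺ < Rb⁺

Sc³⁺ (Z=21, 18 e⁻), Y³⁺ (Z=39, 36 e⁻), Sr²⁺ (Z=38, 36 e⁻), Rb⁺ (Z=37, 36 e⁻). Sc³⁺ < Y³⁺ (same group, 1 shell fewer); Y³⁺ < Sr²⁺ (isoelectronic, higher Z=39 is smaller); Sr²⁺ < Rb⁺ (isoelectronic, higher Z=38 is smaller).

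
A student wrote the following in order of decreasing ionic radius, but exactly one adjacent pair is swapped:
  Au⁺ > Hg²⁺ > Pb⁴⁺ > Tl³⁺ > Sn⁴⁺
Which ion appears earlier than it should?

Pb⁴⁺

Scanning neighbour by neighbour, only Pb⁴⁺/Tl³⁺ violates a trend: they are isoelectronic (78 e⁻) and Pb has more protons than Tl (82 vs 81), making Pb⁴⁺ smaller. That makes Pb⁴⁺ the one sitting a position early relative to where it belongs.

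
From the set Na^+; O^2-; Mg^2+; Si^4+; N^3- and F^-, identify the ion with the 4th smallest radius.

F^-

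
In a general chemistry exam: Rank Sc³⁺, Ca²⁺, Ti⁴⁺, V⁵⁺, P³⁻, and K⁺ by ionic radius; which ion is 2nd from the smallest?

Each ion has 18 electrons. The ranking follows nuclear charge in reverse — greater Z gives a smaller radius. V⁵⁺ (Z=23), Ti⁴⁺ (Z=22), Sc³⁺ (Z=21), Ca²⁺ (Z=20), K⁺ (Z=19), P³⁻ (Z=15).
Full ascending order: V⁵⁺ < Ti⁴⁺ < Sc³⁺ < Ca²⁺ < K⁺ < P³⁻. Counting from the smallest, position 2 is Ti⁴⁺.

Ti⁴⁺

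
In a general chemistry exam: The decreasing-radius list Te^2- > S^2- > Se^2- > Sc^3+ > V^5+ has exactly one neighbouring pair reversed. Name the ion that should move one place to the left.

Check each adjacent pair. S^2- and Se^2- are reversed: both in group 16 with the same charge; S^2- (period 3) has the smaller radius. No other neighbouring pair contradicts the periodic trends, so Se^2- is the ion listed too late.

Se^2-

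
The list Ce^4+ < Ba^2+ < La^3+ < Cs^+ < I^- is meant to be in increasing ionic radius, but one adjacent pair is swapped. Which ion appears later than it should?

Check each adjacent pair. Ba^2+ and La^3+ are reversed: both have 54 electrons but Z(La)=57 > Z(Ba)=56, so La^3+ should be the smaller of the two. No other neighbouring pair contradicts the periodic trends, so La^3+ is the ion listed too late.

La^3+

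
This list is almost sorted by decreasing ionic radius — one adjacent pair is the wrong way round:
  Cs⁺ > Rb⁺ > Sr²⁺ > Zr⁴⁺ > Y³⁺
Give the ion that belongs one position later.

The pair Zr⁴⁺, Y³⁺ is the wrong way round — both have 36 electrons but Z(Zr)=40 > Z(Y)=39, so Zr⁴⁺ should be the smaller of the two. All other adjacent pairs agree with periodic trends, so Zr⁴⁺ is the misplaced ion.

Zr⁴⁺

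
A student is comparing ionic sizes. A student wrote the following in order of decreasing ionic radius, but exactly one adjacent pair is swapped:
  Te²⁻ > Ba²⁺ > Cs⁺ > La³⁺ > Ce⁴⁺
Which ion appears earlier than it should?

Check each adjacent pair. Ba²⁺ and Cs⁺ are reversed: Ba²⁺ and Cs⁺ share 54 electrons; the higher nuclear charge on Ba (Z=56) contracts it more, so Ba²⁺ < Cs⁺. No other neighbouring pair contradicts the periodic trends, so Ba²⁺ is the ion listed too early.

Ba²⁺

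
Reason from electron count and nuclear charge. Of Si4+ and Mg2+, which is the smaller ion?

Si4+

Each ion has 10 electrons. The ranking follows nuclear charge in reverse — greater Z gives a smaller radius. Si4+ (Z=14), Mg2+ (Z=12).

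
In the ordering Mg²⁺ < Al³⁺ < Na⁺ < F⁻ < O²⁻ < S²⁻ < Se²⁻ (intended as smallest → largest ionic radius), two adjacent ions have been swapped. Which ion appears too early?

The pair Mg²⁺, Al³⁺ is the wrong way round — both have 10 electrons but Z(Al)=13 > Z(Mg)=12, so Al³⁺ should be the smaller of the two. All other adjacent pairs agree with periodic trends, so Mg²⁺ is the misplaced ion.

Mg²⁺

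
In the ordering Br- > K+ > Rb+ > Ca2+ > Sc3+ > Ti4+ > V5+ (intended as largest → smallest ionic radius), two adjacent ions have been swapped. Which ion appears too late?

Rb+

Check each adjacent pair. K+ and Rb+ are reversed: K+ and Rb+ are in one column with the same charge; the lighter period-4 ion has one fewer shell and is smaller. No other neighbouring pair contradicts the periodic trends, so Rb+ is the ion listed too late.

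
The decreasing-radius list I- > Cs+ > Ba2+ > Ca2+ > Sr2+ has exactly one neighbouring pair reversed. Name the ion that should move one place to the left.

The pair Ca2+, Sr2+ is the wrong way round — same group and charge — period 4 sits above period 5, so Ca2+ is smaller. All other adjacent pairs agree with periodic trends, so Sr2+ is the misplaced ion.

Sr2+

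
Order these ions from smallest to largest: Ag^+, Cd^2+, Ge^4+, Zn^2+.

Ge^4+ < Zn^2+ < Cd^2+ < Ag^+

Tabulating Z and e⁻: Ge^4+: 28 e⁻, Z=32, Zn^2+: 28 e⁻, Z=30, Cd^2+: 46 e⁻, Z=48, Ag^+: 46 e⁻, Z=47. Ge^4+ < Zn^2+ (both 28 e⁻, Z=32>30); Zn^2+ < Cd^2+ (same group, period 4 vs 5); Cd^2+ < Ag^+ (both 46 e⁻, Z=48>47).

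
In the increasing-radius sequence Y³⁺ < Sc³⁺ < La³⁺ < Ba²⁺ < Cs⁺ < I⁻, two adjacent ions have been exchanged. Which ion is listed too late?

Scanning neighbour by neighbour, only Y³⁺/Sc³⁺ violates a trend: Sc³⁺ and Y³⁺ are in one column with the same charge; the lighter period-4 ion has one fewer shell and is smaller. That makes Sc³⁺ the one sitting a position late relative to where it belongs.

Sc³⁺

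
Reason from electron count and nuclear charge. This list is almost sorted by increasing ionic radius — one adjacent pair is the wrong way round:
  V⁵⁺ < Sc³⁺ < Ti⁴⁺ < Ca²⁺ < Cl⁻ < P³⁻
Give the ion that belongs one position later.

Compare adjacent ions: both have 18 electrons but Z(Ti)=22 > Z(Sc)=21, so Ti⁴⁺ should be the smaller of the two — yet in this increasing list Sc³⁺ sits before Ti⁴⁺. Nothing else is reversed, so Sc³⁺ should move one place to the right.

Sc³⁺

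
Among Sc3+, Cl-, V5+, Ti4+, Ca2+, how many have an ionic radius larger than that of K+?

1

All of these have 18 electrons (isoelectronic). With the same electron cloud, the ion with the most protons pulls it in tightest. Nuclear charges: V5+ (Z=23), Ti4+ (Z=22), Sc3+ (Z=21), Ca2+ (Z=20), K+ (Z=19), Cl- (Z=17). Highest Z is smallest.
Overall: V5+ < Ti4+ < Sc3+ < Ca2+ < K+ < Cl-. K+ has 4 below it and 1 above. Count: 1.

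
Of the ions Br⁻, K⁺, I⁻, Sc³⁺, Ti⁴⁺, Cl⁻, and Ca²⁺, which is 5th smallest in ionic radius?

Work out protons and electrons: Ti⁴⁺ has 18 e⁻ (Z=22), Sc³⁺ has 18 e⁻ (Z=21), Ca²⁺ has 18 e⁻ (Z=20), K⁺ has 18 e⁻ (Z=19), Cl⁻ has 18 e⁻ (Z=17), Br⁻ has 36 e⁻ (Z=35), I⁻ has 54 e⁻ (Z=53). Ti⁴⁺ < Sc³⁺ (both 18 e⁻, Z=22>21); Sc³⁺ < Ca²⁺ (isoelectronic, higher Z=21 is smaller); Ca²⁺ < K⁺ (both 18 e⁻, Z=20>19); K⁺ < Cl⁻ (isoelectronic, higher Z=19 is smaller); Cl⁻ < Br⁻ (same group, 1 shell fewer); Br⁻ < I⁻ (same group, period 4 vs 5).
That gives Ti⁴⁺ < Sc³⁺ < Ca²⁺ < K⁺ < Cl⁻ < Br⁻ < I⁻. From the smallest end, number 5 is Cl⁻.

Cl⁻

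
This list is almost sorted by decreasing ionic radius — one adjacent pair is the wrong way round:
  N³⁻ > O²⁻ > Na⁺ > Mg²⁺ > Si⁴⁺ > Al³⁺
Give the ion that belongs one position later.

Si⁴⁺

Scanning neighbour by neighbour, only Si⁴⁺/Al³⁺ violates a trend: both have 10 electrons but Z(Si)=14 > Z(Al)=13, so Si⁴⁺ should be the smaller of the two. That makes Si⁴⁺ the one sitting a position early relative to where it belongs.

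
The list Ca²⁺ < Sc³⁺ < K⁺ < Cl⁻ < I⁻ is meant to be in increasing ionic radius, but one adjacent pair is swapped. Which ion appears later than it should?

Scanning neighbour by neighbour, only Ca²⁺/Sc³⁺ violates a trend: they are isoelectronic (18 e⁻) and Sc has more protons than Ca (21 vs 20), making Sc³⁺ smaller. That makes Sc³⁺ the one sitting a position late relative to where it belongs.

Sc³⁺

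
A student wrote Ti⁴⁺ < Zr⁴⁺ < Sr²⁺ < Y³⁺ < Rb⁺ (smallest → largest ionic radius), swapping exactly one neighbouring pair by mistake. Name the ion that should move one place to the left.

Y³⁺

The pair Sr²⁺, Y³⁺ is the wrong way round — Y³⁺ and Sr²⁺ share 36 electrons; the higher nuclear charge on Y (Z=39) contracts it more, so Y³⁺ < Sr²⁺. All other adjacent pairs agree with periodic trends, so Y³⁺ is the misplaced ion.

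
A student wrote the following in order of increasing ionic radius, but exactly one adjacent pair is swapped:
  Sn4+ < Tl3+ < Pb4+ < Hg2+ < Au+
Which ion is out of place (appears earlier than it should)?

Check each adjacent pair. Tl3+ and Pb4+ are reversed: they are isoelectronic (78 e⁻) and Pb has more protons than Tl (82 vs 81), making Pb4+ smaller. No other neighbouring pair contradicts the periodic trends, so Tl3+ is the ion listed too early.

Tl3+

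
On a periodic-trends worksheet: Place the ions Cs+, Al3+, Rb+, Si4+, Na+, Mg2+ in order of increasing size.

Electron counts and nuclear charges: Si4+ has 10 e⁻ (Z=14), Al3+ has 10 e⁻ (Z=13), Mg2+ has 10 e⁻ (Z=12), Na+ has 10 e⁻ (Z=11), Rb+ has 36 e⁻ (Z=37), Cs+ has 54 e⁻ (Z=55). Si4+ < Al3+ (both 10 e⁻, Z=14>13); Al3+ < Mg2+ (isoelectronic, higher Z=13 is smaller); Mg2+ < Na+ (both 10 e⁻, Z=12>11); Na+ < Rb+ (same group, period 3 vs 5); Rb+ < Cs+ (same group, 1 shell fewer).

Si4+ < Al3+ < Mg2+ < Na+ < Rb+ < Cs+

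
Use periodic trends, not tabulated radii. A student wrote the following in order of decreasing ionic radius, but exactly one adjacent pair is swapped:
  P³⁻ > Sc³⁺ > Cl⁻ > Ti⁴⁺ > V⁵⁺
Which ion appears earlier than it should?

Sc³⁺

Check each adjacent pair. Sc³⁺ and Cl⁻ are reversed: both have 18 electrons but Z(Sc)=21 > Z(Cl)=17, so Sc³⁺ should be the smaller of the two. No other neighbouring pair contradicts the periodic trends, so Sc³⁺ is the ion listed too early.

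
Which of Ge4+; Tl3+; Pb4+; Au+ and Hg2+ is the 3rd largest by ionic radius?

Tl3+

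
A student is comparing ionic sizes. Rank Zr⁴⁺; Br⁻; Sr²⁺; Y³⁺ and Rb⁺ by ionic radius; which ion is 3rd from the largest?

Sr²⁺

Each ion has 36 electrons. The ranking follows nuclear charge in reverse — greater Z gives a smaller radius. Zr⁴⁺ (Z=40), Y³⁺ (Z=39), Sr²⁺ (Z=38), Rb⁺ (Z=37), Br⁻ (Z=35).
Full ascending order: Zr⁴⁺ < Y³⁺ < Sr²⁺ < Rb⁺ < Br⁻. Counting from the largest, position 3 is Sr²⁺.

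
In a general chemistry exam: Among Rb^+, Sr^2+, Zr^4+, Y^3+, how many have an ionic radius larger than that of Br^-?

0

These species are isoelectronic with 36 electrons. The only difference is the number of protons: Zr^4+ (Z=40), Y^3+ (Z=39), Sr^2+ (Z=38), Rb^+ (Z=37), Br^- (Z=35). The strongest nuclear pull (Zr^4+) gives the smallest ion.
Placing each against Br^-: smaller — Zr^4+, Y^3+, Sr^2+, Rb^+; larger — none. That's 0.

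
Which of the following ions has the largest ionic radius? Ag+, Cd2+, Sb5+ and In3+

Ag+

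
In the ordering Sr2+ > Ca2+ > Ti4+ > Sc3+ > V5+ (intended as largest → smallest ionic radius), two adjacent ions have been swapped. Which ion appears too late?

Sc3+

Compare adjacent ions: Ti4+ and Sc3+ share 18 electrons; the higher nuclear charge on Ti (Z=22) contracts it more, so Ti4+ < Sc3+ — yet in this decreasing list Ti4+ sits before Sc3+. Nothing else is reversed, so Sc3+ should move one place to the left.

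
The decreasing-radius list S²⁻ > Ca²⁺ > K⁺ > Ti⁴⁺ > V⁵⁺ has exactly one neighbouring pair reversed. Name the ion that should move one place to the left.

K⁺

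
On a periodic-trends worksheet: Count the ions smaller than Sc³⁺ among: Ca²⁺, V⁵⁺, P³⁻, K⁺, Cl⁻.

1

Isoelectronic series (18 e⁻ each). Size is set by nuclear charge: more protons means a smaller ion. V⁵⁺ (Z=23), Sc³⁺ (Z=21), Ca²⁺ (Z=20), K⁺ (Z=19), Cl⁻ (Z=17), P³⁻ (Z=15).
Relative to Sc³⁺, the ions that are smaller are V⁵⁺. So 1 is smaller.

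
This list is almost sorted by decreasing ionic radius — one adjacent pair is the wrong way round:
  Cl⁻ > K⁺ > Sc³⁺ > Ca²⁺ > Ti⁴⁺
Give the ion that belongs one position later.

Compare adjacent ions: they are isoelectronic (18 e⁻) and Sc has more protons than Ca (21 vs 20), making Sc³⁺ smaller — yet in this decreasing list Sc³⁺ sits before Ca²⁺. Nothing else is reversed, so Sc³⁺ should move one place to the right.

Sc³⁺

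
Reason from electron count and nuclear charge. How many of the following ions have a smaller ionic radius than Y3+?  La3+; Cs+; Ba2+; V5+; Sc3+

2

V5+ (Z=23, 18 e⁻), Sc3+ (Z=21, 18 e⁻), Y3+ (Z=39, 36 e⁻), La3+ (Z=57, 54 e⁻), Ba2+ (Z=56, 54 e⁻), Cs+ (Z=55, 54 e⁻). V5+ < Sc3+ (isoelectronic, higher Z=23 is smaller); Sc3+ < Y3+ (same group, 1 shell fewer); Y3+ < La3+ (same group, 1 shell fewer); La3+ < Ba2+ (isoelectronic, higher Z=57 is smaller); Ba2+ < Cs+ (isoelectronic, higher Z=56 is smaller).
Overall: V5+ < Sc3+ < Y3+ < La3+ < Ba2+ < Cs+. Y3+ has 2 below it and 3 above. That's 2.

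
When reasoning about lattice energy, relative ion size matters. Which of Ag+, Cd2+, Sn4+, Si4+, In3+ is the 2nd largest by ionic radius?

Electron counts and nuclear charges: Si4+ (Z=14, 10 e⁻), Sn4+ (Z=50, 46 e⁻), In3+ (Z=49, 46 e⁻), Cd2+ (Z=48, 46 e⁻), Ag+ (Z=47, 46 e⁻). Si4+ < Sn4+ (same group, period 3 vs 5); Sn4+ < In3+ (isoelectronic, higher Z=50 is smaller); In3+ < Cd2+ (isoelectronic, higher Z=49 is smaller); Cd2+ < Ag+ (both 46 e⁻, Z=48>47).
That gives Si4+ < Sn4+ < In3+ < Cd2+ < Ag+. From the largest end, number 2 is Cd2+.

Cd2+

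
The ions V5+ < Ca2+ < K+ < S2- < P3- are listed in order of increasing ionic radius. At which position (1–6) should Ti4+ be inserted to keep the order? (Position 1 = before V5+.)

2

All of these have 18 electrons (isoelectronic). With the same electron cloud, the ion with the most protons pulls it in tightest. Nuclear charges: V5+ (Z=23), Ti4+ (Z=22), Ca2+ (Z=20), K+ (Z=19), S2- (Z=16), P3- (Z=15). Highest Z is smallest.
Merged order: V5+ < Ti4+ < Ca2+ < K+ < S2- < P3- — Ti4+ is number 2.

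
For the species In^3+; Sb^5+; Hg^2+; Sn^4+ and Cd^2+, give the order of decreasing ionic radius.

Tabulating Z and e⁻: Sb^5+: 46 e⁻, Z=51, Sn^4+: 46 e⁻, Z=50, In^3+: 46 e⁻, Z=49, Cd^2+: 46 e⁻, Z=48, Hg^2+: 78 e⁻, Z=80. Sb^5+ < Sn^4+ (isoelectronic, higher Z=51 is smaller); Sn^4+ < In^3+ (isoelectronic, higher Z=50 is smaller); In^3+ < Cd^2+ (isoelectronic, higher Z=49 is smaller); Cd^2+ < Hg^2+ (same group, 1 shell fewer).

Hg^2+ > Cd^2+ > In^3+ > Sn^4+ > Sb^5+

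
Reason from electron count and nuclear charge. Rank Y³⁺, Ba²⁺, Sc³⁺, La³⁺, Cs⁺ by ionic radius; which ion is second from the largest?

Ba²⁺

Tabulating Z and e⁻: Sc³⁺ has 18 e⁻ (Z=21), Y³⁺ has 36 e⁻ (Z=39), La³⁺ has 54 e⁻ (Z=57), Ba²⁺ has 54 e⁻ (Z=56), Cs⁺ has 54 e⁻ (Z=55). Sc³⁺ < Y³⁺ (same group, period 4 vs 5); Y³⁺ < La³⁺ (same group, period 5 vs 6); La³⁺ < Ba²⁺ (both 54 e⁻, Z=57>56); Ba²⁺ < Cs⁺ (isoelectronic, higher Z=56 is smaller).
So the order is Sc³⁺ < Y³⁺ < La³⁺ < Ba²⁺ < Cs⁺; the 2nd-largest ion is Ba²⁺.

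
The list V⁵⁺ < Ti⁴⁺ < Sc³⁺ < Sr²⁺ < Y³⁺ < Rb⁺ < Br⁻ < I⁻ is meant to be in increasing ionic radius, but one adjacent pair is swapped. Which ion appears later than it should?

The pair Sr²⁺, Y³⁺ is the wrong way round — both have 36 electrons but Z(Y)=39 > Z(Sr)=38, so Y³⁺ should be the smaller of the two. All other adjacent pairs agree with periodic trends, so Y³⁺ is the misplaced ion.

Y³⁺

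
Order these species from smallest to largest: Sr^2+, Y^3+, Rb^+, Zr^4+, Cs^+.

Zr^4+ < Y^3+ < Sr^2+ < Rb^+ < Cs^+

First list Z and electron count for each: Zr^4+ (Z=40, 36 e⁻), Y^3+ (Z=39, 36 e⁻), Sr^2+ (Z=38, 36 e⁻), Rb^+ (Z=37, 36 e⁻), Cs^+ (Z=55, 54 e⁻). Zr^4+ < Y^3+ (isoelectronic, higher Z=40 is smaller); Y^3+ < Sr^2+ (both 36 e⁻, Z=39>38); Sr^2+ < Rb^+ (isoelectronic, higher Z=38 is smaller); Rb^+ < Cs^+ (same group, period 5 vs 6).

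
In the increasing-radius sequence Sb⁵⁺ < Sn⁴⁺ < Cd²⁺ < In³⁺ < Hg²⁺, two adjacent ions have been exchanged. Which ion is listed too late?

In³⁺

The pair Cd²⁺, In³⁺ is the wrong way round — In³⁺ and Cd²⁺ share 46 electrons; the higher nuclear charge on In (Z=49) contracts it more, so In³⁺ < Cd²⁺. All other adjacent pairs agree with periodic trends, so In³⁺ is the misplaced ion.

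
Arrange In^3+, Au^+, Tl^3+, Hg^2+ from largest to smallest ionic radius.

Work out protons and electrons: In^3+: 46 e⁻, Z=49, Tl^3+: 78 e⁻, Z=81, Hg^2+: 78 e⁻, Z=80, Au^+: 78 e⁻, Z=79. In^3+ < Tl^3+ (same group, 1 shell fewer); Tl^3+ < Hg^2+ (both 78 e⁻, Z=81>80); Hg^2+ < Au^+ (isoelectronic, higher Z=80 is smaller).

Au^+ > Hg^2+ > Tl^3+ > In^3+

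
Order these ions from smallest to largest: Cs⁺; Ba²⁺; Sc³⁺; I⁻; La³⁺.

Sc³⁺ < La³⁺ < Ba²⁺ < Cs⁺ < I⁻

Sc³⁺ has 18 e⁻ (Z=21), La³⁺ has 54 e⁻ (Z=57), Ba²⁺ has 54 e⁻ (Z=56), Cs⁺ has 54 e⁻ (Z=55), I⁻ has 54 e⁻ (Z=53). Sc³⁺ < La³⁺ (same group, period 4 vs 6); La³⁺ < Ba²⁺ (both 54 e⁻, Z=57>56); Ba²⁺ < Cs⁺ (both 54 e⁻, Z=56>55); Cs⁺ < I⁻ (both 54 e⁻, Z=55>53).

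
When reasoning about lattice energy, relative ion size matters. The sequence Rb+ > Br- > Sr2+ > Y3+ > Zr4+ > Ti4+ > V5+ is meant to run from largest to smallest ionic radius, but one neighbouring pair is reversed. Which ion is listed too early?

Rb+

Scanning neighbour by neighbour, only Rb+/Br- violates a trend: both have 36 electrons but Z(Rb)=37 > Z(Br)=35, so Rb+ should be the smaller of the two. That makes Rb+ the one sitting a position early relative to where it belongs.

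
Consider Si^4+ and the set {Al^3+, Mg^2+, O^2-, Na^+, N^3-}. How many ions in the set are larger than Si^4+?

Each ion has 10 electrons. The ranking follows nuclear charge in reverse — greater Z gives a smaller radius. Si^4+ (Z=14), Al^3+ (Z=13), Mg^2+ (Z=12), Na^+ (Z=11), O^2- (Z=8), N^3- (Z=7).
Placing each against Si^4+: smaller — none; larger — Al^3+, Mg^2+, Na^+, O^2-, N^3-. That's 5.

5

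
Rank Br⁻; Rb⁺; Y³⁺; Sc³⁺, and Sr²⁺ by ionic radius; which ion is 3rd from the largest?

First list Z and electron count for each: Sc³⁺ has 18 e⁻ (Z=21), Y³⁺ has 36 e⁻ (Z=39), Sr²⁺ has 36 e⁻ (Z=38), Rb⁺ has 36 e⁻ (Z=37), Br⁻ has 36 e⁻ (Z=35). Sc³⁺ < Y³⁺ (same group, 1 shell fewer); Y³⁺ < Sr²⁺ (isoelectronic, higher Z=39 is smaller); Sr²⁺ < Rb⁺ (isoelectronic, higher Z=38 is smaller); Rb⁺ < Br⁻ (both 36 e⁻, Z=37>35).
Full ascending order: Sc³⁺ < Y³⁺ < Sr²⁺ < Rb⁺ < Br⁻. Counting from the largest, position 3 is Sr²⁺.

Sr²⁺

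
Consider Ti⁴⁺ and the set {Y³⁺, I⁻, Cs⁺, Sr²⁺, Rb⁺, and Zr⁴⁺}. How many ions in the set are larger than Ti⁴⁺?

6

Ti⁴⁺ has 18 e⁻ (Z=22), Zr⁴⁺ has 36 e⁻ (Z=40), Y³⁺ has 36 e⁻ (Z=39), Sr²⁺ has 36 e⁻ (Z=38), Rb⁺ has 36 e⁻ (Z=37), Cs⁺ has 54 e⁻ (Z=55), I⁻ has 54 e⁻ (Z=53). Ti⁴⁺ < Zr⁴⁺ (same group, 1 shell fewer); Zr⁴⁺ < Y³⁺ (isoelectronic, higher Z=40 is smaller); Y³⁺ < Sr²⁺ (isoelectronic, higher Z=39 is smaller); Sr²⁺ < Rb⁺ (isoelectronic, higher Z=38 is smaller); Rb⁺ < Cs⁺ (same group, period 5 vs 6); Cs⁺ < I⁻ (isoelectronic, higher Z=55 is smaller).
Overall: Ti⁴⁺ < Zr⁴⁺ < Y³⁺ < Sr²⁺ < Rb⁺ < Cs⁺ < I⁻. Ti⁴⁺ has 0 below it and 6 above. That's 6.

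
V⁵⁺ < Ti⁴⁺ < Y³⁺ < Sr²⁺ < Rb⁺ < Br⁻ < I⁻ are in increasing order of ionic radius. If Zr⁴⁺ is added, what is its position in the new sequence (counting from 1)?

3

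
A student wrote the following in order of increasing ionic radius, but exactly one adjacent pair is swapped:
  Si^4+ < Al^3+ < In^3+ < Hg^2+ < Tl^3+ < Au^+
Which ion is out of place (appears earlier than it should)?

Check each adjacent pair. Hg^2+ and Tl^3+ are reversed: Tl^3+ and Hg^2+ share 78 electrons; the higher nuclear charge on Tl (Z=81) contracts it more, so Tl^3+ < Hg^2+. No other neighbouring pair contradicts the periodic trends, so Hg^2+ is the ion listed too early.

Hg^2+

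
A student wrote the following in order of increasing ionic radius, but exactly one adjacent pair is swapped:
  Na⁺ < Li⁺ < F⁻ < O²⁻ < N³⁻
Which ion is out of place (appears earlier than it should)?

Na⁺

Scanning neighbour by neighbour, only Na⁺/Li⁺ violates a trend: both in group 1 with the same charge; Li⁺ (period 2) has the smaller radius. That makes Na⁺ the one sitting a position early relative to where it belongs.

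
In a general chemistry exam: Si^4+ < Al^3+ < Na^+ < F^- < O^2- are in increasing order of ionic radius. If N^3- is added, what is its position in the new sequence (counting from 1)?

6

Isoelectronic series (10 e⁻ each). Size is set by nuclear charge: more protons means a smaller ion. Si^4+ (Z=14), Al^3+ (Z=13), Na^+ (Z=11), F^- (Z=9), O^2- (Z=8), N^3- (Z=7).
Merged order: Si^4+ < Al^3+ < Na^+ < F^- < O^2- < N^3- — N^3- is number 6.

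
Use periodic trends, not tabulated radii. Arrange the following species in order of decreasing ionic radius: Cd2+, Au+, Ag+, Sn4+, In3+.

Au+ > Ag+ > Cd2+ > In3+ > Sn4+

Electron counts and nuclear charges: Sn4+ has 46 e⁻ (Z=50), In3+ has 46 e⁻ (Z=49), Cd2+ has 46 e⁻ (Z=48), Ag+ has 46 e⁻ (Z=47), Au+ has 78 e⁻ (Z=79). Sn4+ < In3+ (isoelectronic, higher Z=50 is smaller); In3+ < Cd2+ (isoelectronic, higher Z=49 is smaller); Cd2+ < Ag+ (both 46 e⁻, Z=48>47); Ag+ < Au+ (same group, period 5 vs 6).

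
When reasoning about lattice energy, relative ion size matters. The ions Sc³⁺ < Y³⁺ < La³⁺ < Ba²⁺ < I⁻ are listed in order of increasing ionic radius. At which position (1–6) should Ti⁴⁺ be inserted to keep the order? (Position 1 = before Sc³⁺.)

1

Tabulating Z and e⁻: Ti⁴⁺ (Z=22, 18 e⁻), Sc³⁺ (Z=21, 18 e⁻), Y³⁺ (Z=39, 36 e⁻), La³⁺ (Z=57, 54 e⁻), Ba²⁺ (Z=56, 54 e⁻), I⁻ (Z=53, 54 e⁻). Ti⁴⁺ < Sc³⁺ (isoelectronic, higher Z=22 is smaller); Sc³⁺ < Y³⁺ (same group, 1 shell fewer); Y³⁺ < La³⁺ (same group, period 5 vs 6); La³⁺ < Ba²⁺ (both 54 e⁻, Z=57>56); Ba²⁺ < I⁻ (isoelectronic, higher Z=56 is smaller).
Putting Ti⁴⁺ in gives Ti⁴⁺ < Sc³⁺ < Y³⁺ < La³⁺ < Ba²⁺ < I⁻; it lands at slot 1.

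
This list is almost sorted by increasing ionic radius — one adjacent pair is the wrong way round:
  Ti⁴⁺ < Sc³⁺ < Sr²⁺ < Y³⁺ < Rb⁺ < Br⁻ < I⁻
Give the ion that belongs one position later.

Sr²⁺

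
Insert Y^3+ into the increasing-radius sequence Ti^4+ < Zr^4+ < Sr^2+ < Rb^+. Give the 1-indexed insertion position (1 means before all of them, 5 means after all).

3

First list Z and electron count for each: Ti^4+ has 18 e⁻ (Z=22), Zr^4+ has 36 e⁻ (Z=40), Y^3+ has 36 e⁻ (Z=39), Sr^2+ has 36 e⁻ (Z=38), Rb^+ has 36 e⁻ (Z=37). Ti^4+ < Zr^4+ (same group, period 4 vs 5); Zr^4+ < Y^3+ (isoelectronic, higher Z=40 is smaller); Y^3+ < Sr^2+ (both 36 e⁻, Z=39>38); Sr^2+ < Rb^+ (isoelectronic, higher Z=38 is smaller).
With Y^3+ included the full order is Ti^4+ < Zr^4+ < Y^3+ < Sr^2+ < Rb^+, so it takes position 3.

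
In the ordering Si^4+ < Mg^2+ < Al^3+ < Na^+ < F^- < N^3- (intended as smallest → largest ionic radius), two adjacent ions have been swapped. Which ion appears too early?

Mg^2+

Scanning neighbour by neighbour, only Mg^2+/Al^3+ violates a trend: Al^3+ and Mg^2+ share 10 electrons; the higher nuclear charge on Al (Z=13) contracts it more, so Al^3+ < Mg^2+. That makes Mg^2+ the one sitting a position early relative to where it belongs.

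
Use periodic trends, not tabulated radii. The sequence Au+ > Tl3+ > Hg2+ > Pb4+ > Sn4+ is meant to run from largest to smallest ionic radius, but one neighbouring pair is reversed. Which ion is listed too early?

Scanning neighbour by neighbour, only Tl3+/Hg2+ violates a trend: Tl3+ and Hg2+ share 78 electrons; the higher nuclear charge on Tl (Z=81) contracts it more, so Tl3+ < Hg2+. That makes Tl3+ the one sitting a position early relative to where it belongs.

Tl3+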